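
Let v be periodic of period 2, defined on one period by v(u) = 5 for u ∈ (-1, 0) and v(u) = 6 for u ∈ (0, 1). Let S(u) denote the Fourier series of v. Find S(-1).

u = -1 differs from u = 1 by -1 full period(s), and the series is 2-periodic.
At u = 1 the one-sided limits are v(1^-) = 6 and v(1^+) = 5.
By Dirichlet's theorem the series converges to their average, [(6) + (5)]/2 = 11/2.

11/2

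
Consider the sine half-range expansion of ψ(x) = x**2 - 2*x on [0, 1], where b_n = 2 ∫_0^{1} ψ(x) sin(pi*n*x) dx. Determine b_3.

2*(-9*pi**2 - 4)/(27*pi**3)

b_3 = 2 ∫_0^{1} (x**2 - 2*x) sin(3*pi*x) dx.
Integrating by parts twice (tabular method), an antiderivative of (x**2 - 2*x) sin(3*pi*x) is -x**2*cos(3*pi*x)/(3*pi) + 2*x*sin(3*pi*x)/(9*pi**2) + 2*x*cos(3*pi*x)/(3*pi) - 2*sin(3*pi*x)/(9*pi**2) + 2*cos(3*pi*x)/(27*pi**3); evaluating from 0 to 1: ∫_{0}^{1} (x**2 - 2*x) sin(3*pi*x) dx = ((-9*pi**2 - 2)/(27*pi**3)) - (2/(27*pi**3)) = (-9*pi**2 - 4)/(27*pi**3).
Hence b_3 = 2·((-9*pi**2 - 4)/(27*pi**3)) = 2*(-9*pi**2 - 4)/(27*pi**3).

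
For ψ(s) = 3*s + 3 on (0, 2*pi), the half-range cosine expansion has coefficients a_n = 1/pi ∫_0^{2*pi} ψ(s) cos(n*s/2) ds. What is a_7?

-24/(49*pi)

a_7 = 1/pi ∫_0^{2*pi} (3*s + 3) cos(7*s/2) ds.
Integrating by parts (boundary term plus one more integral), an antiderivative of (3*s + 3) cos(7*s/2) is 6*s*sin(7*s/2)/7 + 6*sin(7*s/2)/7 + 12*cos(7*s/2)/49; evaluating from 0 to 2*pi: ∫_{0}^{2*pi} (3*s + 3) cos(7*s/2) ds = (-12/49) - (12/49) = -24/49.
Hence a_7 = (1/pi)·(-24/49) = -24/(49*pi).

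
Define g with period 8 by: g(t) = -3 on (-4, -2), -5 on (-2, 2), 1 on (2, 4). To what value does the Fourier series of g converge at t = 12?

t = 12 differs from t = -4 by 2 full period(s), and the series is 8-periodic.
At t = -4 the one-sided limits are g(-4^-) = 1 and g(-4^+) = -3.
By Dirichlet's theorem the series converges to their average, [(1) + (-3)]/2 = -1.

-1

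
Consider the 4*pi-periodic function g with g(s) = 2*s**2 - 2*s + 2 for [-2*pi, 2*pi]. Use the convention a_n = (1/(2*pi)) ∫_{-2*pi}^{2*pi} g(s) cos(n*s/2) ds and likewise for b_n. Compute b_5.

b_5 = (1/(2*pi)) ∫_{-2*pi}^{2*pi} g(s) sin(5*s/2) ds.
Integrating by parts twice (tabular method), an antiderivative of (2*s**2 - 2*s + 2) sin(5*s/2) is -4*s**2*cos(5*s/2)/5 + 16*s*sin(5*s/2)/25 + 4*s*cos(5*s/2)/5 - 8*sin(5*s/2)/25 - 68*cos(5*s/2)/125; evaluating from -2*pi to 2*pi: ∫_{-2*pi}^{2*pi} (2*s**2 - 2*s + 2) sin(5*s/2) ds = (-8*pi/5 + 68/125 + 16*pi**2/5) - (68/125 + 8*pi/5 + 16*pi**2/5) = -16*pi/5.
Hence b_5 = (1/(2*pi))·(-16*pi/5) = -8/5.

-8/5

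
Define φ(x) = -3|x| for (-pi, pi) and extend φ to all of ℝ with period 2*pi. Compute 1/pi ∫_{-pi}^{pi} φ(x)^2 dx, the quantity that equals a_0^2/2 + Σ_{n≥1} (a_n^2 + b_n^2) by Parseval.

6*pi**2

1/pi ∫_{-pi}^{pi} φ(x)^2 dx = 1/pi · (6*pi**3) = 6*pi**2.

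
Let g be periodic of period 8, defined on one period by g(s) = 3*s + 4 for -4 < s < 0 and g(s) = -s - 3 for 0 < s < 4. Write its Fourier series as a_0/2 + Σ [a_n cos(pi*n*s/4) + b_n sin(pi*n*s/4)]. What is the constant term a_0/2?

-7/2

a_0 = 1/4 ∫_{-4}^{4} g(s) ds = 1/4 · (-28) = -7.
So the constant term a_0/2 = -7/2.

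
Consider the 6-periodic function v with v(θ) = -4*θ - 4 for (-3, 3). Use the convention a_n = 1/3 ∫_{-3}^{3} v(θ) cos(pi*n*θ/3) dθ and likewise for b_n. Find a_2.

a_2 = 1/3 ∫_{-3}^{3} v(θ) cos(2*pi*θ/3) dθ.
Integrating by parts (boundary term plus one more integral), an antiderivative of (-4*θ - 4) cos(2*pi*θ/3) is -6*θ*sin(2*pi*θ/3)/pi - 6*sin(2*pi*θ/3)/pi - 9*cos(2*pi*θ/3)/pi**2; evaluating from -3 to 3: ∫_{-3}^{3} (-4*θ - 4) cos(2*pi*θ/3) dθ = (-9/pi**2) - (-9/pi**2) = 0.
Hence a_2 = (1/3)·(0) = 0.

0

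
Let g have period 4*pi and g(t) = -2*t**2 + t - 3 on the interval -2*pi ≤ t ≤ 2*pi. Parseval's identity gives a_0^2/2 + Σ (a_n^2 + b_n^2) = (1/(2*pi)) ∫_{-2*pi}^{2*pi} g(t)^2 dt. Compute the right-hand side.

18 + 104*pi**2/3 + 128*pi**4/5

(1/(2*pi)) ∫_{-2*pi}^{2*pi} g(t)^2 dt = (1/(2*pi)) · (4*pi*(135 + 260*pi**2 + 192*pi**4)/15) = 18 + 104*pi**2/3 + 128*pi**4/5.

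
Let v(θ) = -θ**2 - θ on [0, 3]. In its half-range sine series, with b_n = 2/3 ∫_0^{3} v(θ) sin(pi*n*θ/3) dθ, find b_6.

4/pi

b_6 = 2/3 ∫_0^{3} (-θ**2 - θ) sin(2*pi*θ) dθ.
Integrating by parts twice (tabular method), an antiderivative of (-θ**2 - θ) sin(2*pi*θ) is θ**2*cos(2*pi*θ)/(2*pi) - θ*sin(2*pi*θ)/(2*pi**2) + θ*cos(2*pi*θ)/(2*pi) - sin(2*pi*θ)/(4*pi**2) - cos(2*pi*θ)/(4*pi**3); evaluating from 0 to 3: ∫_{0}^{3} (-θ**2 - θ) sin(2*pi*θ) dθ = (-1/(4*pi**3) + 6/pi) - (-1/(4*pi**3)) = 6/pi.
Hence b_6 = (2/3)·(6/pi) = 4/pi.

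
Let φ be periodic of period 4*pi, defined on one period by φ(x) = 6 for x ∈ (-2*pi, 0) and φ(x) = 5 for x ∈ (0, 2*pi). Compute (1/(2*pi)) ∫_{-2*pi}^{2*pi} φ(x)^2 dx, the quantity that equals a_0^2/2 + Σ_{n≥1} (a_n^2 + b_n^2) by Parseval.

61

(1/(2*pi)) ∫_{-2*pi}^{2*pi} φ(x)^2 dx = (1/(2*pi)) · (122*pi) = 61.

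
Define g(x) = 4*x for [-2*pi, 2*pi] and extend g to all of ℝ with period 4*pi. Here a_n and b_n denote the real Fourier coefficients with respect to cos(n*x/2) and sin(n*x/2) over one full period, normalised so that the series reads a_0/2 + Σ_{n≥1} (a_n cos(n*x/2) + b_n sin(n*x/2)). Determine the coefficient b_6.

b_6 = (1/(2*pi)) ∫_{-2*pi}^{2*pi} g(x) sin(3*x) dx.
g is odd and sin(3*x) is odd, so the integrand is even and b_6 = 1/pi ∫_0^{2*pi} g(x) sin(3*x) dx.
Integrating by parts (boundary term plus one more integral), an antiderivative of (4*x) sin(3*x) is -4*x*cos(3*x)/3 + 4*sin(3*x)/9; evaluating from 0 to 2*pi: ∫_{0}^{2*pi} (4*x) sin(3*x) dx = (-8*pi/3) - (0) = -8*pi/3.
Hence b_6 = (1/pi)·(-8*pi/3) = -8/3.

-8/3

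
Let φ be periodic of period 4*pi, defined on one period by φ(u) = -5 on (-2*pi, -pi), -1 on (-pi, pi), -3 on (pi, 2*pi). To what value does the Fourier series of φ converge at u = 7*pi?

u = 7*pi differs from u = -pi by 2 full period(s), and the series is 4*pi-periodic.
At u = -pi the one-sided limits are φ(-pi^-) = -5 and φ(-pi^+) = -1.
By Dirichlet's theorem the series converges to their average, [(-5) + (-1)]/2 = -3.

-3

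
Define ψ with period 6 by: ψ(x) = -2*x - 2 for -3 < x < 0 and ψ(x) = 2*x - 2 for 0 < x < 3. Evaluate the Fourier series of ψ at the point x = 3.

4

ψ is continuous at x = 3 with value 4, so the series converges to 4 there.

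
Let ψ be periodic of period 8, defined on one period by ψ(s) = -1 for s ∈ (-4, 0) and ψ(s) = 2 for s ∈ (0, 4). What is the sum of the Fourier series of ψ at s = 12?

s = 12 differs from s = -4 by 2 full period(s), and the series is 8-periodic.
At s = -4 the one-sided limits are ψ(-4^-) = 2 and ψ(-4^+) = -1.
By Dirichlet's theorem the series converges to their average, [(2) + (-1)]/2 = 1/2.

1/2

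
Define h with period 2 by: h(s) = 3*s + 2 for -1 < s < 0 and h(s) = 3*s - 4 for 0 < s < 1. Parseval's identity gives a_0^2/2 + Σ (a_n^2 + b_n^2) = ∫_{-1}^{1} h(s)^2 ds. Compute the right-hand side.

8

∫_{-1}^{1} h(s)^2 ds = 8.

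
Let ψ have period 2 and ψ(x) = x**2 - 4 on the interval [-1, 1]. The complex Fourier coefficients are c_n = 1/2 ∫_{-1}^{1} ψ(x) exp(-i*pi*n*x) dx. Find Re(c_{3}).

-2/(9*pi**2)

Since ψ is real-valued, Re(c_{3}) = 1/2 ∫_{-1}^{1} ψ(x) cos(3*pi*x) dx = a_{3}/2.
ψ is even and cos(3*pi*x) is even, so the integrand is even: ∫_{-1}^{1} ψ(x) cos(3*pi*x) dx = 2∫_0^{1} ψ(x) cos(3*pi*x) dx.
Integrating by parts twice (tabular method), an antiderivative of (x**2 - 4) cos(3*pi*x) is x**2*sin(3*pi*x)/(3*pi) + 2*x*cos(3*pi*x)/(9*pi**2) - 4*sin(3*pi*x)/(3*pi) - 2*sin(3*pi*x)/(27*pi**3); evaluating from 0 to 1: ∫_{0}^{1} (x**2 - 4) cos(3*pi*x) dx = (-2/(9*pi**2)) - (0) = -2/(9*pi**2).
So ∫_{-1}^{1} ψ(x) cos(3*pi*x) dx = -4/(9*pi**2).
Hence Re(c_{3}) = (1/2)·(-4/(9*pi**2)) = -2/(9*pi**2).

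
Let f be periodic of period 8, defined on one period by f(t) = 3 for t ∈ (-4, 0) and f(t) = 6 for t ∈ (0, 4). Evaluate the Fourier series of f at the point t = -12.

9/2

t = -12 differs from t = 4 by -2 full period(s), and the series is 8-periodic.
At t = 4 the one-sided limits are f(4^-) = 6 and f(4^+) = 3.
By Dirichlet's theorem the series converges to their average, [(6) + (3)]/2 = 9/2.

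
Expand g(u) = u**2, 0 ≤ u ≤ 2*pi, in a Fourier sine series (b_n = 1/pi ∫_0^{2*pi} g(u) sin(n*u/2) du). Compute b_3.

8*(-4 + 9*pi**2)/(27*pi)

b_3 = 1/pi ∫_0^{2*pi} (u**2) sin(3*u/2) du.
Integrating by parts twice (tabular method), an antiderivative of (u**2) sin(3*u/2) is -2*u**2*cos(3*u/2)/3 + 8*u*sin(3*u/2)/9 + 16*cos(3*u/2)/27; evaluating from 0 to 2*pi: ∫_{0}^{2*pi} (u**2) sin(3*u/2) du = (-16/27 + 8*pi**2/3) - (16/27) = -32/27 + 8*pi**2/3.
Hence b_3 = (1/pi)·(-32/27 + 8*pi**2/3) = 8*(-4 + 9*pi**2)/(27*pi).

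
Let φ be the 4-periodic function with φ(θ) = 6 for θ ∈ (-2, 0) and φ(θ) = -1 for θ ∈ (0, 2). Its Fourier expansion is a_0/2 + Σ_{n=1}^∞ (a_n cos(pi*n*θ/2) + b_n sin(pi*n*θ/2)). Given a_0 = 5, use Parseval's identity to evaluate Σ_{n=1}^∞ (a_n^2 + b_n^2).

Parseval: a_0^2/2 + Σ_{n≥1} (a_n^2+b_n^2) = 1/2 ∫_{-2}^{2} φ(θ)^2 dθ = 37.
Subtract a_0^2/2 = 25/2: Σ (a_n^2+b_n^2) = 49/2.

49/2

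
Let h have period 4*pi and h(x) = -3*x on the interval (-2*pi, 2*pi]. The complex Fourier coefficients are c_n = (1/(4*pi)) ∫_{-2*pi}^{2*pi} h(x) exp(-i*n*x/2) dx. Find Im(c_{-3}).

Since h is real-valued, Im(c_{-3}) = -(1/(4*pi)) ∫_{-2*pi}^{2*pi} h(x) sin(-3*x/2) dx = b_{3}/2.
h is odd and sin(-3*x/2) is odd, so the integrand is even: ∫_{-2*pi}^{2*pi} h(x) sin(-3*x/2) dx = 2∫_0^{2*pi} h(x) sin(-3*x/2) dx.
Integrating by parts (boundary term plus one more integral), an antiderivative of (-3*x) sin(-3*x/2) is -2*x*cos(3*x/2) + 4*sin(3*x/2)/3; evaluating from 0 to 2*pi: ∫_{0}^{2*pi} (-3*x) sin(-3*x/2) dx = (4*pi) - (0) = 4*pi.
So ∫_{-2*pi}^{2*pi} h(x) sin(-3*x/2) dx = 8*pi.
Hence Im(c_{-3}) = (-1/(4*pi))·(8*pi) = -2.

-2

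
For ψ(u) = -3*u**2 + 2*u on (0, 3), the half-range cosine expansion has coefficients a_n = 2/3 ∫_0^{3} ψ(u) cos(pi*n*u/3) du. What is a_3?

a_3 = 2/3 ∫_0^{3} (-3*u**2 + 2*u) cos(pi*u) du.
Integrating by parts twice (tabular method), an antiderivative of (-3*u**2 + 2*u) cos(pi*u) is -3*u**2*sin(pi*u)/pi + 2*u*sin(pi*u)/pi - 6*u*cos(pi*u)/pi**2 + 6*sin(pi*u)/pi**3 + 2*cos(pi*u)/pi**2; evaluating from 0 to 3: ∫_{0}^{3} (-3*u**2 + 2*u) cos(pi*u) du = (16/pi**2) - (2/pi**2) = 14/pi**2.
Hence a_3 = (2/3)·(14/pi**2) = 28/(3*pi**2).

28/(3*pi**2)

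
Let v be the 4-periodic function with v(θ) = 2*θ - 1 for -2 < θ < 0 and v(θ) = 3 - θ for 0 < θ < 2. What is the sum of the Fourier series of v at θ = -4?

θ = -4 differs from θ = 0 by -1 full period(s), and the series is 4-periodic.
At θ = 0 the one-sided limits are v(0^-) = -1 and v(0^+) = 3.
By Dirichlet's theorem the series converges to their average, [(-1) + (3)]/2 = 1.

1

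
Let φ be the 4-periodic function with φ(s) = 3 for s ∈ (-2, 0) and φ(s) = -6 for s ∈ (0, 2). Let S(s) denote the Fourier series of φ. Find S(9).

-6

s = 9 differs from s = 1 by 2 full period(s), and the series is 4-periodic.
φ is continuous at s = 1 with value -6, so the series converges to -6 there.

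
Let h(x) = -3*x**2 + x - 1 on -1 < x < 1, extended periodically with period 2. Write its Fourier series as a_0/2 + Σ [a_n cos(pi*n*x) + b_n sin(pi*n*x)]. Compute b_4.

-1/(2*pi)

b_4 = ∫_{-1}^{1} h(x) sin(4*pi*x) dx.
Integrating by parts twice (tabular method), an antiderivative of (-3*x**2 + x - 1) sin(4*pi*x) is 3*x**2*cos(4*pi*x)/(4*pi) - 3*x*sin(4*pi*x)/(8*pi**2) - x*cos(4*pi*x)/(4*pi) + sin(4*pi*x)/(16*pi**2) - 3*cos(4*pi*x)/(32*pi**3) + cos(4*pi*x)/(4*pi); evaluating from -1 to 1: ∫_{-1}^{1} (-3*x**2 + x - 1) sin(4*pi*x) dx = (3*(-1 + 8*pi**2)/(32*pi**3)) - ((-3 + 40*pi**2)/(32*pi**3)) = -1/(2*pi).
Hence b_4 = -1/(2*pi).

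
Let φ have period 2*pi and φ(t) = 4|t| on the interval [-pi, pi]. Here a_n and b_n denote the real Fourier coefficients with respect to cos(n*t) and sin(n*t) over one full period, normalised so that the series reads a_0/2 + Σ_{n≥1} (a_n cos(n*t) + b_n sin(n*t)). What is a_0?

a_0 = 1/pi ∫_{-pi}^{pi} φ(t) dt = 1/pi · (4*pi**2) = 4*pi.

4*pi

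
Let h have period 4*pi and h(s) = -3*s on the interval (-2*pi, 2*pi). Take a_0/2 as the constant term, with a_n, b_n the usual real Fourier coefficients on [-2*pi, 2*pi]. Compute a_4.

a_4 = (1/(2*pi)) ∫_{-2*pi}^{2*pi} h(s) cos(2*s) ds.
h is odd and cos(2*s) is even, so the integrand is odd over a symmetric interval and the integral vanishes.

0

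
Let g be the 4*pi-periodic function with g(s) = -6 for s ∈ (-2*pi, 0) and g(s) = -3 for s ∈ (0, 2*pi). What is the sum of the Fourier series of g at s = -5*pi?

-6

s = -5*pi differs from s = -pi by -1 full period(s), and the series is 4*pi-periodic.
g is continuous at s = -pi with value -6, so the series converges to -6 there.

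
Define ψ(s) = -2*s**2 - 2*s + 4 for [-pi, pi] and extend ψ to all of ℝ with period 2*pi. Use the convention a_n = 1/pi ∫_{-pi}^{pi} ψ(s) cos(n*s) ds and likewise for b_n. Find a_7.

8/49

a_7 = 1/pi ∫_{-pi}^{pi} ψ(s) cos(7*s) ds.
Integrating by parts twice (tabular method), an antiderivative of (-2*s**2 - 2*s + 4) cos(7*s) is -2*s**2*sin(7*s)/7 - 2*s*sin(7*s)/7 - 4*s*cos(7*s)/49 + 200*sin(7*s)/343 - 2*cos(7*s)/49; evaluating from -pi to pi: ∫_{-pi}^{pi} (-2*s**2 - 2*s + 4) cos(7*s) ds = (2/49 + 4*pi/49) - (2/49 - 4*pi/49) = 8*pi/49.
Hence a_7 = (1/pi)·(8*pi/49) = 8/49.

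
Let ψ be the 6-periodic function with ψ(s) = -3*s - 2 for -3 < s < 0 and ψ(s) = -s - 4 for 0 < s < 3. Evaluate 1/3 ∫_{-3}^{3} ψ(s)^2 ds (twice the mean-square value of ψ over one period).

44

1/3 ∫_{-3}^{3} ψ(s)^2 ds = 1/3 · (132) = 44.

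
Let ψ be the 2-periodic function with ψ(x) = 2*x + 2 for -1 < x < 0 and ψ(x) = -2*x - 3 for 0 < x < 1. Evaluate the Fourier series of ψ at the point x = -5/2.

1

x = -5/2 differs from x = -1/2 by -1 full period(s), and the series is 2-periodic.
ψ is continuous at x = -1/2 with value 1, so the series converges to 1 there.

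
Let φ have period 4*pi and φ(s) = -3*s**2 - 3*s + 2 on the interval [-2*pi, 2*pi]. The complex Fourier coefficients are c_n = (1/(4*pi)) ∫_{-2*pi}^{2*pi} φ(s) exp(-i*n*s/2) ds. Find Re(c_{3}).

Since φ is real-valued, Re(c_{3}) = (1/(4*pi)) ∫_{-2*pi}^{2*pi} φ(s) cos(3*s/2) ds = a_{3}/2.
Integrating by parts twice (tabular method), an antiderivative of (-3*s**2 - 3*s + 2) cos(3*s/2) is -2*s**2*sin(3*s/2) - 2*s*sin(3*s/2) - 8*s*cos(3*s/2)/3 + 28*sin(3*s/2)/9 - 4*cos(3*s/2)/3; evaluating from -2*pi to 2*pi: ∫_{-2*pi}^{2*pi} (-3*s**2 - 3*s + 2) cos(3*s/2) ds = (4/3 + 16*pi/3) - (4/3 - 16*pi/3) = 32*pi/3.
Hence Re(c_{3}) = (1/(4*pi))·(32*pi/3) = 8/3.

8/3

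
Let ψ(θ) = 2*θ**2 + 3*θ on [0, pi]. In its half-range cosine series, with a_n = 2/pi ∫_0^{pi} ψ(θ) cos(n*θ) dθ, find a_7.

a_7 = 2/pi ∫_0^{pi} (2*θ**2 + 3*θ) cos(7*θ) dθ.
Integrating by parts twice (tabular method), an antiderivative of (2*θ**2 + 3*θ) cos(7*θ) is 2*θ**2*sin(7*θ)/7 + 3*θ*sin(7*θ)/7 + 4*θ*cos(7*θ)/49 - 4*sin(7*θ)/343 + 3*cos(7*θ)/49; evaluating from 0 to pi: ∫_{0}^{pi} (2*θ**2 + 3*θ) cos(7*θ) dθ = (-4*pi/49 - 3/49) - (3/49) = -4*pi/49 - 6/49.
Hence a_7 = (2/pi)·(-4*pi/49 - 6/49) = 4*(-2*pi - 3)/(49*pi).

4*(-2*pi - 3)/(49*pi)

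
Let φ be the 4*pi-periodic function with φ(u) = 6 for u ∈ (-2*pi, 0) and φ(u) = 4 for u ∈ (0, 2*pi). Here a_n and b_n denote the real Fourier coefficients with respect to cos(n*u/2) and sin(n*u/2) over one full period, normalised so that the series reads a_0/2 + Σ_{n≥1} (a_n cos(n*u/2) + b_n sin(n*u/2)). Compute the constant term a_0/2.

5

a_0 = (1/(2*pi)) ∫_{-2*pi}^{2*pi} φ(u) du = (1/(2*pi)) · (20*pi) = 10.
So the constant term a_0/2 = 5.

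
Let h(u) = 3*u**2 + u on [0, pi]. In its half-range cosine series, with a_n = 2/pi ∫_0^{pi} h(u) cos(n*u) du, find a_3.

a_3 = 2/pi ∫_0^{pi} (3*u**2 + u) cos(3*u) du.
Integrating by parts twice (tabular method), an antiderivative of (3*u**2 + u) cos(3*u) is u**2*sin(3*u) + u*sin(3*u)/3 + 2*u*cos(3*u)/3 - 2*sin(3*u)/9 + cos(3*u)/9; evaluating from 0 to pi: ∫_{0}^{pi} (3*u**2 + u) cos(3*u) du = (-2*pi/3 - 1/9) - (1/9) = -2*pi/3 - 2/9.
Hence a_3 = (2/pi)·(-2*pi/3 - 2/9) = 4*(-3*pi - 1)/(9*pi).

4*(-3*pi - 1)/(9*pi)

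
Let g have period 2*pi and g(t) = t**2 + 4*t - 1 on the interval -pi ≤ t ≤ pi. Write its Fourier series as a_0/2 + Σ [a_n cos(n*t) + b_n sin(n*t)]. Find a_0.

a_0 = 1/pi ∫_{-pi}^{pi} g(t) dt = 1/pi · (2*pi*(-3 + pi**2)/3) = -2 + 2*pi**2/3.

-2 + 2*pi**2/3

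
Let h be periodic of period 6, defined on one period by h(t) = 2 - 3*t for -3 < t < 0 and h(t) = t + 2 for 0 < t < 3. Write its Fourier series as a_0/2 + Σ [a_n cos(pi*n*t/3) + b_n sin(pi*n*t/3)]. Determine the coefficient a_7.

-24/(49*pi**2)

a_7 = 1/3 ∫_{-3}^{3} h(t) cos(7*pi*t/3) dt.
Split the integral at the breakpoints.
Integrating by parts (boundary term plus one more integral), an antiderivative of (2 - 3*t) cos(7*pi*t/3) is -9*t*sin(7*pi*t/3)/(7*pi) + 6*sin(7*pi*t/3)/(7*pi) - 27*cos(7*pi*t/3)/(49*pi**2); evaluating from -3 to 0: ∫_{-3}^{0} (2 - 3*t) cos(7*pi*t/3) dt = (-27/(49*pi**2)) - (27/(49*pi**2)) = -54/(49*pi**2).
Integrating by parts (boundary term plus one more integral), an antiderivative of (t + 2) cos(7*pi*t/3) is 3*t*sin(7*pi*t/3)/(7*pi) + 6*sin(7*pi*t/3)/(7*pi) + 9*cos(7*pi*t/3)/(49*pi**2); evaluating from 0 to 3: ∫_{0}^{3} (t + 2) cos(7*pi*t/3) dt = (-9/(49*pi**2)) - (9/(49*pi**2)) = -18/(49*pi**2).
Summing the pieces and multiplying by (1/3) gives a_7 = -24/(49*pi**2).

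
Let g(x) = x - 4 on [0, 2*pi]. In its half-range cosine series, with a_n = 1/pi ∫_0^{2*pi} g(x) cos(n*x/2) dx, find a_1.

-8/pi

a_1 = 1/pi ∫_0^{2*pi} (x - 4) cos(x/2) dx.
Integrating by parts (boundary term plus one more integral), an antiderivative of (x - 4) cos(x/2) is 2*x*sin(x/2) - 8*sin(x/2) + 4*cos(x/2); evaluating from 0 to 2*pi: ∫_{0}^{2*pi} (x - 4) cos(x/2) dx = (-4) - (4) = -8.
Hence a_1 = (1/pi)·(-8) = -8/pi.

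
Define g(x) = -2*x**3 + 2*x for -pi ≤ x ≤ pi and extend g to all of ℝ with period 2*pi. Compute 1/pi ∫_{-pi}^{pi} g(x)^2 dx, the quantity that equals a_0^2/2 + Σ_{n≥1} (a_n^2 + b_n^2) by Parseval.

1/pi ∫_{-pi}^{pi} g(x)^2 dx = 1/pi · (8*pi**3*(-42*pi**2 + 35 + 15*pi**4)/105) = 8*pi**2*(-42*pi**2 + 35 + 15*pi**4)/105.

8*pi**2*(-42*pi**2 + 35 + 15*pi**4)/105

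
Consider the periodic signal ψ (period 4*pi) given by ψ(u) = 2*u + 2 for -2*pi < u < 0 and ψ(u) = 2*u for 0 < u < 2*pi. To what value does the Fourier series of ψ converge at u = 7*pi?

2 - 2*pi

u = 7*pi differs from u = -pi by 2 full period(s), and the series is 4*pi-periodic.
ψ is continuous at u = -pi with value 2 - 2*pi, so the series converges to 2 - 2*pi there.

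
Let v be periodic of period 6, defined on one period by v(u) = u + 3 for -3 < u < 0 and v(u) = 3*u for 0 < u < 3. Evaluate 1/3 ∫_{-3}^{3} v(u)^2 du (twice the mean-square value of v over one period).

30

1/3 ∫_{-3}^{3} v(u)^2 du = 1/3 · (90) = 30.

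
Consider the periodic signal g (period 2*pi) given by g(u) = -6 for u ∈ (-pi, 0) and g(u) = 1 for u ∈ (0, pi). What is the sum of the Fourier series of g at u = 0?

-5/2

At u = 0 the one-sided limits are g(0^-) = -6 and g(0^+) = 1.
By Dirichlet's theorem the series converges to their average, [(-6) + (1)]/2 = -5/2.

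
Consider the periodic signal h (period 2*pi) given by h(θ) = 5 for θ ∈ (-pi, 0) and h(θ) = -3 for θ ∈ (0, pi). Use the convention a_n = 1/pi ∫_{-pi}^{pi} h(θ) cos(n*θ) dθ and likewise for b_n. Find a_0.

2

a_0 = 1/pi ∫_{-pi}^{pi} h(θ) dθ = 1/pi · (2*pi) = 2.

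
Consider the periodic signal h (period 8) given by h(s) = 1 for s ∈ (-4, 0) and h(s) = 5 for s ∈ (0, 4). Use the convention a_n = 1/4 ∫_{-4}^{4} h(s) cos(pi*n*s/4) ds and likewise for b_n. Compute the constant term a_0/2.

3

a_0 = 1/4 ∫_{-4}^{4} h(s) ds = 1/4 · (24) = 6.
So the constant term a_0/2 = 3.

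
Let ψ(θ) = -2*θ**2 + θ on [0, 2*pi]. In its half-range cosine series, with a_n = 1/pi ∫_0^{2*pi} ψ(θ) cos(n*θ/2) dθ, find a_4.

a_4 = 1/pi ∫_0^{2*pi} (-2*θ**2 + θ) cos(2*θ) dθ.
Integrating by parts twice (tabular method), an antiderivative of (-2*θ**2 + θ) cos(2*θ) is -θ**2*sin(2*θ) + θ*sin(2*θ)/2 - θ*cos(2*θ) + sin(2*θ)/2 + cos(2*θ)/4; evaluating from 0 to 2*pi: ∫_{0}^{2*pi} (-2*θ**2 + θ) cos(2*θ) dθ = (1/4 - 2*pi) - (1/4) = -2*pi.
Hence a_4 = (1/pi)·(-2*pi) = -2.

-2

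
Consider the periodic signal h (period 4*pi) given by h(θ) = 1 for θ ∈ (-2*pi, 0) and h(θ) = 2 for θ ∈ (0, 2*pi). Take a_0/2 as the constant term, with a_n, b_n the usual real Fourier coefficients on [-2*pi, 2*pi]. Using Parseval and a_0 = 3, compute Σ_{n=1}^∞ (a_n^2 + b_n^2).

1/2

Parseval: a_0^2/2 + Σ_{n≥1} (a_n^2+b_n^2) = (1/(2*pi)) ∫_{-2*pi}^{2*pi} h(θ)^2 dθ = 5.
Subtract a_0^2/2 = 9/2: Σ (a_n^2+b_n^2) = 1/2.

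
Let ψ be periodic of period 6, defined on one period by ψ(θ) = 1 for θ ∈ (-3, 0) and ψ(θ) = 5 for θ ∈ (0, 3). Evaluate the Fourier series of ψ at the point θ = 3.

3

At θ = 3 the one-sided limits are ψ(3^-) = 5 and ψ(3^+) = 1.
By Dirichlet's theorem the series converges to their average, [(5) + (1)]/2 = 3.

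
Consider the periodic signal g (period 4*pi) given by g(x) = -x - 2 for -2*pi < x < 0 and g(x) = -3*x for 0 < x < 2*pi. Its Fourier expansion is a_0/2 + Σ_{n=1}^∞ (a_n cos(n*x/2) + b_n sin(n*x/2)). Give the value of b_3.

4*(1 - 2*pi)/(3*pi)

b_3 = (1/(2*pi)) ∫_{-2*pi}^{2*pi} g(x) sin(3*x/2) dx.
Split the integral at the breakpoints.
Integrating by parts (boundary term plus one more integral), an antiderivative of (-x - 2) sin(3*x/2) is 2*x*cos(3*x/2)/3 - 4*sin(3*x/2)/9 + 4*cos(3*x/2)/3; evaluating from -2*pi to 0: ∫_{-2*pi}^{0} (-x - 2) sin(3*x/2) dx = (4/3) - (-4/3 + 4*pi/3) = 8/3 - 4*pi/3.
Integrating by parts (boundary term plus one more integral), an antiderivative of (-3*x) sin(3*x/2) is 2*x*cos(3*x/2) - 4*sin(3*x/2)/3; evaluating from 0 to 2*pi: ∫_{0}^{2*pi} (-3*x) sin(3*x/2) dx = (-4*pi) - (0) = -4*pi.
Summing the pieces and multiplying by (1/(2*pi)) gives b_3 = 4*(1 - 2*pi)/(3*pi).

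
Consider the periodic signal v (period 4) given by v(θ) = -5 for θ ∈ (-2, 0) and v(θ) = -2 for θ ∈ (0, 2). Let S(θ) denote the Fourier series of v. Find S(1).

v is continuous at θ = 1 with value -2, so the series converges to -2 there.

-2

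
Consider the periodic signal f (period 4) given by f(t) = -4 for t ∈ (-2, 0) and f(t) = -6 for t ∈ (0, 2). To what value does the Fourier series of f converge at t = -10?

t = -10 differs from t = -2 by -2 full period(s), and the series is 4-periodic.
At t = -2 the one-sided limits are f(-2^-) = -6 and f(-2^+) = -4.
By Dirichlet's theorem the series converges to their average, [(-6) + (-4)]/2 = -5.

-5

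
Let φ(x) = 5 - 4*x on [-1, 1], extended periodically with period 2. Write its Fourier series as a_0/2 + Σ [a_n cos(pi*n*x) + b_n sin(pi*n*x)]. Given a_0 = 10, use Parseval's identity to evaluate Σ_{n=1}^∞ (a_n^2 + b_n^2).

32/3

Parseval: a_0^2/2 + Σ_{n≥1} (a_n^2+b_n^2) = ∫_{-1}^{1} φ(x)^2 dx = 182/3.
Subtract a_0^2/2 = 50: Σ (a_n^2+b_n^2) = 32/3.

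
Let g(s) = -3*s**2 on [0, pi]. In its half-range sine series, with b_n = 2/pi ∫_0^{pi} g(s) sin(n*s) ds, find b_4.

3*pi/2

b_4 = 2/pi ∫_0^{pi} (-3*s**2) sin(4*s) ds.
Integrating by parts twice (tabular method), an antiderivative of (-3*s**2) sin(4*s) is 3*s**2*cos(4*s)/4 - 3*s*sin(4*s)/8 - 3*cos(4*s)/32; evaluating from 0 to pi: ∫_{0}^{pi} (-3*s**2) sin(4*s) ds = (-3/32 + 3*pi**2/4) - (-3/32) = 3*pi**2/4.
Hence b_4 = (2/pi)·(3*pi**2/4) = 3*pi/2.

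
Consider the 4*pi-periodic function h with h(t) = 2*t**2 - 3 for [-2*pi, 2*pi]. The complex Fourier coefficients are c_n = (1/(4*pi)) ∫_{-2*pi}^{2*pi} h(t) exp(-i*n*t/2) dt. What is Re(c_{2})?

4

Since h is real-valued, Re(c_{2}) = (1/(4*pi)) ∫_{-2*pi}^{2*pi} h(t) cos(t) dt = a_{2}/2.
h is even and cos(t) is even, so the integrand is even: ∫_{-2*pi}^{2*pi} h(t) cos(t) dt = 2∫_0^{2*pi} h(t) cos(t) dt.
Integrating by parts twice (tabular method), an antiderivative of (2*t**2 - 3) cos(t) is 2*t**2*sin(t) + 4*t*cos(t) - 7*sin(t); evaluating from 0 to 2*pi: ∫_{0}^{2*pi} (2*t**2 - 3) cos(t) dt = (8*pi) - (0) = 8*pi.
So ∫_{-2*pi}^{2*pi} h(t) cos(t) dt = 16*pi.
Hence Re(c_{2}) = (1/(4*pi))·(16*pi) = 4.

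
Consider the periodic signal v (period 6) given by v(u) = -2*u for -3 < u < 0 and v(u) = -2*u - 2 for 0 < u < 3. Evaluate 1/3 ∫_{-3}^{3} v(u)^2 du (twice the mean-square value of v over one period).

40

1/3 ∫_{-3}^{3} v(u)^2 du = 1/3 · (120) = 40.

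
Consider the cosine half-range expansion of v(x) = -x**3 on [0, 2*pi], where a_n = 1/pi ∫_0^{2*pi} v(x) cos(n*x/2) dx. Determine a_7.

48*(-4 + 49*pi**2)/(2401*pi)

a_7 = 1/pi ∫_0^{2*pi} (-x**3) cos(7*x/2) dx.
Integrating by parts three times (tabular method), an antiderivative of (-x**3) cos(7*x/2) is -2*x**3*sin(7*x/2)/7 - 12*x**2*cos(7*x/2)/49 + 48*x*sin(7*x/2)/343 + 96*cos(7*x/2)/2401; evaluating from 0 to 2*pi: ∫_{0}^{2*pi} (-x**3) cos(7*x/2) dx = (-96/2401 + 48*pi**2/49) - (96/2401) = -192/2401 + 48*pi**2/49.
Hence a_7 = (1/pi)·(-192/2401 + 48*pi**2/49) = 48*(-4 + 49*pi**2)/(2401*pi).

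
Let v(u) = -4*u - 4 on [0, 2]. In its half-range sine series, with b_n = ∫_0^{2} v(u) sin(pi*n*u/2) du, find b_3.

-32/(3*pi)

b_3 = ∫_0^{2} (-4*u - 4) sin(3*pi*u/2) du.
Integrating by parts (boundary term plus one more integral), an antiderivative of (-4*u - 4) sin(3*pi*u/2) is 8*u*cos(3*pi*u/2)/(3*pi) - 16*sin(3*pi*u/2)/(9*pi**2) + 8*cos(3*pi*u/2)/(3*pi); evaluating from 0 to 2: ∫_{0}^{2} (-4*u - 4) sin(3*pi*u/2) du = (-8/pi) - (8/(3*pi)) = -32/(3*pi).
Hence b_3 = -32/(3*pi).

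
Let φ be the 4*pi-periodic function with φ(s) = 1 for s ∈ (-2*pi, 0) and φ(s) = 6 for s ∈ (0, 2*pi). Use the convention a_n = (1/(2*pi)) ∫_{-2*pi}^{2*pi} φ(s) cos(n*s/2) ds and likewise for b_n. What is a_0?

7

a_0 = (1/(2*pi)) ∫_{-2*pi}^{2*pi} φ(s) ds = (1/(2*pi)) · (14*pi) = 7.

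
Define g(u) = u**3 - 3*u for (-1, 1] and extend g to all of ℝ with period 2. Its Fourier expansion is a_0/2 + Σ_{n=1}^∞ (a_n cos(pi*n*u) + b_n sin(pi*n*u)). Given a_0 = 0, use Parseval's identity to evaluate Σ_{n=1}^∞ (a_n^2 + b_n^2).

Parseval: a_0^2/2 + Σ_{n≥1} (a_n^2+b_n^2) = ∫_{-1}^{1} g(u)^2 du = 136/35.
Subtract a_0^2/2 = 0: Σ (a_n^2+b_n^2) = 136/35.

136/35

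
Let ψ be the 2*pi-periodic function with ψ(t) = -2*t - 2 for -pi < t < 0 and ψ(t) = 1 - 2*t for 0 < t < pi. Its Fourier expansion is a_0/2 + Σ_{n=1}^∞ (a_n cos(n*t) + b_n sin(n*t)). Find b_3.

b_3 = 1/pi ∫_{-pi}^{pi} ψ(t) sin(3*t) dt.
Split the integral at the breakpoints.
Integrating by parts (boundary term plus one more integral), an antiderivative of (-2*t - 2) sin(3*t) is 2*t*cos(3*t)/3 - 2*sin(3*t)/9 + 2*cos(3*t)/3; evaluating from -pi to 0: ∫_{-pi}^{0} (-2*t - 2) sin(3*t) dt = (2/3) - (-2/3 + 2*pi/3) = 4/3 - 2*pi/3.
Integrating by parts (boundary term plus one more integral), an antiderivative of (1 - 2*t) sin(3*t) is 2*t*cos(3*t)/3 - 2*sin(3*t)/9 - cos(3*t)/3; evaluating from 0 to pi: ∫_{0}^{pi} (1 - 2*t) sin(3*t) dt = (1/3 - 2*pi/3) - (-1/3) = 2/3 - 2*pi/3.
Summing the pieces and multiplying by (1/pi) gives b_3 = -4/3 + 2/pi.

-4/3 + 2/pi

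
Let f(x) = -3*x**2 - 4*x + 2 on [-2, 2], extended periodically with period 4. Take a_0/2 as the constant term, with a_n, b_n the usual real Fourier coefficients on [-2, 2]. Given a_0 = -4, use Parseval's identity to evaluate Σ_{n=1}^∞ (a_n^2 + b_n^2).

Parseval: a_0^2/2 + Σ_{n≥1} (a_n^2+b_n^2) = 1/2 ∫_{-2}^{2} f(x)^2 dx = 1144/15.
Subtract a_0^2/2 = 8: Σ (a_n^2+b_n^2) = 1024/15.

1024/15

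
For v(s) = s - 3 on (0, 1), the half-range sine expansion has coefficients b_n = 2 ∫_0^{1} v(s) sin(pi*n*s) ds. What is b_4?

b_4 = 2 ∫_0^{1} (s - 3) sin(4*pi*s) ds.
Integrating by parts (boundary term plus one more integral), an antiderivative of (s - 3) sin(4*pi*s) is -s*cos(4*pi*s)/(4*pi) + sin(4*pi*s)/(16*pi**2) + 3*cos(4*pi*s)/(4*pi); evaluating from 0 to 1: ∫_{0}^{1} (s - 3) sin(4*pi*s) ds = (1/(2*pi)) - (3/(4*pi)) = -1/(4*pi).
Hence b_4 = 2·(-1/(4*pi)) = -1/(2*pi).

-1/(2*pi)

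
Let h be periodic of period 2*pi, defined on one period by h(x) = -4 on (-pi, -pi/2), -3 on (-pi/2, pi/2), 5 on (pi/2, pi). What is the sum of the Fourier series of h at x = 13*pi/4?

-4

x = 13*pi/4 differs from x = -3*pi/4 by 2 full period(s), and the series is 2*pi-periodic.
h is continuous at x = -3*pi/4 with value -4, so the series converges to -4 there.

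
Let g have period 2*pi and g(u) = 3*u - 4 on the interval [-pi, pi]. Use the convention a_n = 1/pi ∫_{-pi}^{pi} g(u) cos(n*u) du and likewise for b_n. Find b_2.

-3

b_2 = 1/pi ∫_{-pi}^{pi} g(u) sin(2*u) du.
Integrating by parts (boundary term plus one more integral), an antiderivative of (3*u - 4) sin(2*u) is -3*u*cos(2*u)/2 + 3*sin(2*u)/4 + 2*cos(2*u); evaluating from -pi to pi: ∫_{-pi}^{pi} (3*u - 4) sin(2*u) du = (2 - 3*pi/2) - (2 + 3*pi/2) = -3*pi.
Hence b_2 = (1/pi)·(-3*pi) = -3.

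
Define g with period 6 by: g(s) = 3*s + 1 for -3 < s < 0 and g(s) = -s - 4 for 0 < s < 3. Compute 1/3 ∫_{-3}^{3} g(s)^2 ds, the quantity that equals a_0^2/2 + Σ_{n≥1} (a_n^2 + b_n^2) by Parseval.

1/3 ∫_{-3}^{3} g(s)^2 ds = 1/3 · (150) = 50.

50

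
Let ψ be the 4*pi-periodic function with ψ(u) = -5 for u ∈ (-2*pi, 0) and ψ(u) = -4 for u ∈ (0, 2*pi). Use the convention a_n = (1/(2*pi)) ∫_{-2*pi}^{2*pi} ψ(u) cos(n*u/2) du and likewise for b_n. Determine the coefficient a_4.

0

a_4 = (1/(2*pi)) ∫_{-2*pi}^{2*pi} ψ(u) cos(2*u) du.
Split the integral at the breakpoints.
Directly, an antiderivative of (-5) cos(2*u) is -5*sin(2*u)/2; evaluating from -2*pi to 0: ∫_{-2*pi}^{0} (-5) cos(2*u) du = (0) - (0) = 0.
Directly, an antiderivative of (-4) cos(2*u) is -2*sin(2*u); evaluating from 0 to 2*pi: ∫_{0}^{2*pi} (-4) cos(2*u) du = (0) - (0) = 0.
Summing the pieces and multiplying by (1/(2*pi)) gives a_4 = 0.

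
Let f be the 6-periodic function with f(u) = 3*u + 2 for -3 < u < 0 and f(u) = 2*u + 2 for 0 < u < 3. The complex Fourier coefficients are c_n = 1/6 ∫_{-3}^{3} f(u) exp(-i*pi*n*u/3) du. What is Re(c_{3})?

1/(3*pi**2)

Since f is real-valued, Re(c_{3}) = 1/6 ∫_{-3}^{3} f(u) cos(pi*u) du = a_{3}/2.
Split the integral at the breakpoints.
Integrating by parts (boundary term plus one more integral), an antiderivative of (3*u + 2) cos(pi*u) is 3*u*sin(pi*u)/pi + 2*sin(pi*u)/pi + 3*cos(pi*u)/pi**2; evaluating from -3 to 0: ∫_{-3}^{0} (3*u + 2) cos(pi*u) du = (3/pi**2) - (-3/pi**2) = 6/pi**2.
Integrating by parts (boundary term plus one more integral), an antiderivative of (2*u + 2) cos(pi*u) is 2*u*sin(pi*u)/pi + 2*sin(pi*u)/pi + 2*cos(pi*u)/pi**2; evaluating from 0 to 3: ∫_{0}^{3} (2*u + 2) cos(pi*u) du = (-2/pi**2) - (2/pi**2) = -4/pi**2.
So ∫_{-3}^{3} f(u) cos(pi*u) du = 2/pi**2.
Hence Re(c_{3}) = (1/6)·(2/pi**2) = 1/(3*pi**2).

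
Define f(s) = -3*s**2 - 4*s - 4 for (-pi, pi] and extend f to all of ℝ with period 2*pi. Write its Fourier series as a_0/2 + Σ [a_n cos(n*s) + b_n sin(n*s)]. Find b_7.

b_7 = 1/pi ∫_{-pi}^{pi} f(s) sin(7*s) ds.
Integrating by parts twice (tabular method), an antiderivative of (-3*s**2 - 4*s - 4) sin(7*s) is 3*s**2*cos(7*s)/7 - 6*s*sin(7*s)/49 + 4*s*cos(7*s)/7 - 4*sin(7*s)/49 + 190*cos(7*s)/343; evaluating from -pi to pi: ∫_{-pi}^{pi} (-3*s**2 - 4*s - 4) sin(7*s) ds = (-3*pi**2/7 - 4*pi/7 - 190/343) - (-3*pi**2/7 - 190/343 + 4*pi/7) = -8*pi/7.
Hence b_7 = (1/pi)·(-8*pi/7) = -8/7.

-8/7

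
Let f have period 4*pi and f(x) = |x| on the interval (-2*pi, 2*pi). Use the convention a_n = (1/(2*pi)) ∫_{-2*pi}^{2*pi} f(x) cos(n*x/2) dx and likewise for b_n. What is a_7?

a_7 = (1/(2*pi)) ∫_{-2*pi}^{2*pi} f(x) cos(7*x/2) dx.
f is even and cos(7*x/2) is even, so the integrand is even and a_7 = 1/pi ∫_0^{2*pi} f(x) cos(7*x/2) dx.
Integrating by parts (boundary term plus one more integral), an antiderivative of (x) cos(7*x/2) is 2*x*sin(7*x/2)/7 + 4*cos(7*x/2)/49; evaluating from 0 to 2*pi: ∫_{0}^{2*pi} (x) cos(7*x/2) dx = (-4/49) - (4/49) = -8/49.
Hence a_7 = (1/pi)·(-8/49) = -8/(49*pi).

-8/(49*pi)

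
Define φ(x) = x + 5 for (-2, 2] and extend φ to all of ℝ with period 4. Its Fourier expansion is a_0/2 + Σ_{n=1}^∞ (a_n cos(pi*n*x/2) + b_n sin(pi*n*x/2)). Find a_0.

a_0 = 1/2 ∫_{-2}^{2} φ(x) dx = 1/2 · (20) = 10.

10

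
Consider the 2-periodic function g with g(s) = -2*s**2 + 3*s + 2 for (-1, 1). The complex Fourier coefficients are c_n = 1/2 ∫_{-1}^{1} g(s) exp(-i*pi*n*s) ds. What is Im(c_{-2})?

Since g is real-valued, Im(c_{-2}) = -1/2 ∫_{-1}^{1} g(s) sin(-2*pi*s) ds = b_{2}/2.
Integrating by parts twice (tabular method), an antiderivative of (-2*s**2 + 3*s + 2) sin(-2*pi*s) is -s**2*cos(2*pi*s)/pi + s*sin(2*pi*s)/pi**2 + 3*s*cos(2*pi*s)/(2*pi) - 3*sin(2*pi*s)/(4*pi**2) + cos(2*pi*s)/(2*pi**3) + cos(2*pi*s)/pi; evaluating from -1 to 1: ∫_{-1}^{1} (-2*s**2 + 3*s + 2) sin(-2*pi*s) ds = ((1 + 3*pi**2)/(2*pi**3)) - ((1 - 3*pi**2)/(2*pi**3)) = 3/pi.
Hence Im(c_{-2}) = (-1/2)·(3/pi) = -3/(2*pi).

-3/(2*pi)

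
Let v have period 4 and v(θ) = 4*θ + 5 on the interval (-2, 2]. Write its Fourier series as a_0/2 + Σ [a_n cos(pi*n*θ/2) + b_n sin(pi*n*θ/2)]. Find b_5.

b_5 = 1/2 ∫_{-2}^{2} v(θ) sin(5*pi*θ/2) dθ.
Integrating by parts (boundary term plus one more integral), an antiderivative of (4*θ + 5) sin(5*pi*θ/2) is -8*θ*cos(5*pi*θ/2)/(5*pi) + 16*sin(5*pi*θ/2)/(25*pi**2) - 2*cos(5*pi*θ/2)/pi; evaluating from -2 to 2: ∫_{-2}^{2} (4*θ + 5) sin(5*pi*θ/2) dθ = (26/(5*pi)) - (-6/(5*pi)) = 32/(5*pi).
Hence b_5 = (1/2)·(32/(5*pi)) = 16/(5*pi).

16/(5*pi)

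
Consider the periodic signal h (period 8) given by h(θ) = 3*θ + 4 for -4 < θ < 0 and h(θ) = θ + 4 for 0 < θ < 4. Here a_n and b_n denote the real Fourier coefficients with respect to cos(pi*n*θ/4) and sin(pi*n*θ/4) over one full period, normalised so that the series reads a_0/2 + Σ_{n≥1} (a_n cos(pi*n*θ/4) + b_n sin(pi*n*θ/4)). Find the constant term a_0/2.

2

a_0 = 1/4 ∫_{-4}^{4} h(θ) dθ = 1/4 · (16) = 4.
So the constant term a_0/2 = 2.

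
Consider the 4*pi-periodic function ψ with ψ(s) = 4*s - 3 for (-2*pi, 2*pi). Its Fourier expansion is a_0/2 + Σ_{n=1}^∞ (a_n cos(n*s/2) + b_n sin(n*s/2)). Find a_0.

-6

a_0 = (1/(2*pi)) ∫_{-2*pi}^{2*pi} ψ(s) ds = (1/(2*pi)) · (-12*pi) = -6.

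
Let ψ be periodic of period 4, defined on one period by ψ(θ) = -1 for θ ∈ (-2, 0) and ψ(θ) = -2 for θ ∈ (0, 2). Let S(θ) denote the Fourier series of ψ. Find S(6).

θ = 6 differs from θ = -2 by 2 full period(s), and the series is 4-periodic.
At θ = -2 the one-sided limits are ψ(-2^-) = -2 and ψ(-2^+) = -1.
By Dirichlet's theorem the series converges to their average, [(-2) + (-1)]/2 = -3/2.

-3/2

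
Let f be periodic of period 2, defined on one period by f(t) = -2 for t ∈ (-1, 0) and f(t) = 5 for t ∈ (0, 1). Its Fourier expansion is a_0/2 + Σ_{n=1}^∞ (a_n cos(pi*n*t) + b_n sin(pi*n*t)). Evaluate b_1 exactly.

14/pi

b_1 = ∫_{-1}^{1} f(t) sin(pi*t) dt.
Split the integral at the breakpoints.
Directly, an antiderivative of (-2) sin(pi*t) is 2*cos(pi*t)/pi; evaluating from -1 to 0: ∫_{-1}^{0} (-2) sin(pi*t) dt = (2/pi) - (-2/pi) = 4/pi.
Directly, an antiderivative of (5) sin(pi*t) is -5*cos(pi*t)/pi; evaluating from 0 to 1: ∫_{0}^{1} (5) sin(pi*t) dt = (5/pi) - (-5/pi) = 10/pi.
Summing the pieces gives b_1 = 14/pi.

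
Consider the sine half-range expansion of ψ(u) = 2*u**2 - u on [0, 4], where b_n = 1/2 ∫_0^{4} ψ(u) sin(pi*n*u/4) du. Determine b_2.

b_2 = 1/2 ∫_0^{4} (2*u**2 - u) sin(pi*u/2) du.
Integrating by parts twice (tabular method), an antiderivative of (2*u**2 - u) sin(pi*u/2) is -4*u**2*cos(pi*u/2)/pi + 16*u*sin(pi*u/2)/pi**2 + 2*u*cos(pi*u/2)/pi - 4*sin(pi*u/2)/pi**2 + 32*cos(pi*u/2)/pi**3; evaluating from 0 to 4: ∫_{0}^{4} (2*u**2 - u) sin(pi*u/2) du = (-56/pi + 32/pi**3) - (32/pi**3) = -56/pi.
Hence b_2 = (1/2)·(-56/pi) = -28/pi.

-28/pi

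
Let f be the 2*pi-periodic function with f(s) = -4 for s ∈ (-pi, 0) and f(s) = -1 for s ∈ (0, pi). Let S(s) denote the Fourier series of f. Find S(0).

At s = 0 the one-sided limits are f(0^-) = -4 and f(0^+) = -1.
By Dirichlet's theorem the series converges to their average, [(-4) + (-1)]/2 = -5/2.

-5/2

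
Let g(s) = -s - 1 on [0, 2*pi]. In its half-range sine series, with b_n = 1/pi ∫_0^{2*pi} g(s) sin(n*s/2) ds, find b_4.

1

b_4 = 1/pi ∫_0^{2*pi} (-s - 1) sin(2*s) ds.
Integrating by parts (boundary term plus one more integral), an antiderivative of (-s - 1) sin(2*s) is s*cos(2*s)/2 - sin(2*s)/4 + cos(2*s)/2; evaluating from 0 to 2*pi: ∫_{0}^{2*pi} (-s - 1) sin(2*s) ds = (1/2 + pi) - (1/2) = pi.
Hence b_4 = (1/pi)·(pi) = 1.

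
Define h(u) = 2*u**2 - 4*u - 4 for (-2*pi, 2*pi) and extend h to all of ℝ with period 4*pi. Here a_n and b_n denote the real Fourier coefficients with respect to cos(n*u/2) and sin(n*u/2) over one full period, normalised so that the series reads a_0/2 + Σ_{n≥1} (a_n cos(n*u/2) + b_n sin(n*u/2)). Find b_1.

-16

b_1 = (1/(2*pi)) ∫_{-2*pi}^{2*pi} h(u) sin(u/2) du.
Integrating by parts twice (tabular method), an antiderivative of (2*u**2 - 4*u - 4) sin(u/2) is -4*u**2*cos(u/2) + 16*u*sin(u/2) + 8*u*cos(u/2) - 16*sin(u/2) + 40*cos(u/2); evaluating from -2*pi to 2*pi: ∫_{-2*pi}^{2*pi} (2*u**2 - 4*u - 4) sin(u/2) du = (-16*pi - 40 + 16*pi**2) - (-40 + 16*pi + 16*pi**2) = -32*pi.
Hence b_1 = (1/(2*pi))·(-32*pi) = -16.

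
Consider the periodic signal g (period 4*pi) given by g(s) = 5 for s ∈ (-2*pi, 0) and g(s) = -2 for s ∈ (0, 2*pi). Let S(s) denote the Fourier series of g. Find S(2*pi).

At s = 2*pi the one-sided limits are g(2*pi^-) = -2 and g(2*pi^+) = 5.
By Dirichlet's theorem the series converges to their average, [(-2) + (5)]/2 = 3/2.

3/2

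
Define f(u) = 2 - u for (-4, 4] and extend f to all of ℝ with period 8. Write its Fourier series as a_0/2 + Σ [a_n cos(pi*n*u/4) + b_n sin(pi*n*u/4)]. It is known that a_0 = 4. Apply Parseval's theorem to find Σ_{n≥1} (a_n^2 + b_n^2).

Parseval: a_0^2/2 + Σ_{n≥1} (a_n^2+b_n^2) = 1/4 ∫_{-4}^{4} f(u)^2 du = 56/3.
Subtract a_0^2/2 = 8: Σ (a_n^2+b_n^2) = 32/3.

32/3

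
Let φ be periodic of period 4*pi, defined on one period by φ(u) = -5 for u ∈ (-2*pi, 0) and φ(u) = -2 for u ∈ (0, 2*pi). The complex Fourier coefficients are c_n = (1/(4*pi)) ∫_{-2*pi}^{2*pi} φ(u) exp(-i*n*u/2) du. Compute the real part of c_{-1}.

0

Since φ is real-valued, Re(c_{-1}) = (1/(4*pi)) ∫_{-2*pi}^{2*pi} φ(u) cos(-u/2) du = a_{1}/2.
Split the integral at the breakpoints.
Directly, an antiderivative of (-5) cos(-u/2) is -10*sin(u/2); evaluating from -2*pi to 0: ∫_{-2*pi}^{0} (-5) cos(-u/2) du = (0) - (0) = 0.
Directly, an antiderivative of (-2) cos(-u/2) is -4*sin(u/2); evaluating from 0 to 2*pi: ∫_{0}^{2*pi} (-2) cos(-u/2) du = (0) - (0) = 0.
So ∫_{-2*pi}^{2*pi} φ(u) cos(-u/2) du = 0.
Hence Re(c_{-1}) = (1/(4*pi))·(0) = 0.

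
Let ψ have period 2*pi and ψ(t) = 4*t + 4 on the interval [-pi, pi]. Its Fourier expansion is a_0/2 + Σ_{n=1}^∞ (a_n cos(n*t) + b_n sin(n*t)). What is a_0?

a_0 = 1/pi ∫_{-pi}^{pi} ψ(t) dt = 1/pi · (8*pi) = 8.

8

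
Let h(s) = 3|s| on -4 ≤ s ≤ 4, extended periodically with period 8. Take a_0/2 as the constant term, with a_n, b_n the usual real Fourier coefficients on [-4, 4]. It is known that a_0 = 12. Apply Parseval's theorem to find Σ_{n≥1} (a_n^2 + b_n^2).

Parseval: a_0^2/2 + Σ_{n≥1} (a_n^2+b_n^2) = 1/4 ∫_{-4}^{4} h(s)^2 ds = 96.
Subtract a_0^2/2 = 72: Σ (a_n^2+b_n^2) = 24.

24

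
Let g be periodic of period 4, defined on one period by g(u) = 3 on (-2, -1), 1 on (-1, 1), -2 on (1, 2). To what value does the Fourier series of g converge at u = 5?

-1/2

u = 5 differs from u = 1 by 1 full period(s), and the series is 4-periodic.
At u = 1 the one-sided limits are g(1^-) = 1 and g(1^+) = -2.
By Dirichlet's theorem the series converges to their average, [(1) + (-2)]/2 = -1/2.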